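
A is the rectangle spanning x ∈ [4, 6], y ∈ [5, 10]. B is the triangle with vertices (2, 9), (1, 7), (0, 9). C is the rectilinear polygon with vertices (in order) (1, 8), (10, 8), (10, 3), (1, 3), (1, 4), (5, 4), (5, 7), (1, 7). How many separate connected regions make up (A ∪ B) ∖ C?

3

(A ∪ B) ∖ C splits into 3 disjoint pieces (area 4, area 2, area 1.75).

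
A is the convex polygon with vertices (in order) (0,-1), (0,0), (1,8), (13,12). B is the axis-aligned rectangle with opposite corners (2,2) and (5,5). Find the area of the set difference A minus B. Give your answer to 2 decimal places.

45.50

|A| = 52.5, |A∩B| = 7.
|A ∖ B| = |A| − |A∩B| = 52.5 − 7 = 45.50.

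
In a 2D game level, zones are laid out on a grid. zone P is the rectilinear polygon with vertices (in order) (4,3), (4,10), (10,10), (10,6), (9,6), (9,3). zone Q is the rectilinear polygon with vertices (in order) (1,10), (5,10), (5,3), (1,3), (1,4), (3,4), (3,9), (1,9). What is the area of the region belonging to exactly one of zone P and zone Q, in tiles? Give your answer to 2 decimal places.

|zone P| = 39, |zone Q| = 18, |zone P∩zone Q| = 7.
|zone P △ zone Q| = |zone P| + |zone Q| − 2·|zone P∩zone Q| = 39 + 18 − 14 = 43.00.

43.00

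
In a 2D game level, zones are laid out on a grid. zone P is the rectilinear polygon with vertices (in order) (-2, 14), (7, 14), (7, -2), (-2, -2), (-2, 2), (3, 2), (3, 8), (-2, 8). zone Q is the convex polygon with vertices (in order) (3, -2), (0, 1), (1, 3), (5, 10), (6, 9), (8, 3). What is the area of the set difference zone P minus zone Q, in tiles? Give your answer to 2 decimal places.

73.25

|zone P| = 114, |zone P∩zone Q| = 40.75.
|zone P ∖ zone Q| = |zone P| − |zone P∩zone Q| = 114 − 40.75 = 73.25.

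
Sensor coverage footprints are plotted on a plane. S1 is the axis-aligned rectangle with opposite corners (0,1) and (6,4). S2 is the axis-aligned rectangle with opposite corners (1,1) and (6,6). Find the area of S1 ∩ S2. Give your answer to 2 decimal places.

|S1∩S2|: x∈[1,6], y∈[1,4] → 5·3 = 15.

15.00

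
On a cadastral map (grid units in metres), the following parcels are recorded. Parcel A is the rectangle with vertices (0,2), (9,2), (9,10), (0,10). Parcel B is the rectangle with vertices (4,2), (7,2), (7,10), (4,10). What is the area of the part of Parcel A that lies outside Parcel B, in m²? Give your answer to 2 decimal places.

|Parcel A∩Parcel B|: x∈[4,7], y∈[2,10] → 3·8 = 24.
|Parcel A| = 72.
|Parcel A ∖ Parcel B| = |Parcel A| − |Parcel A∩Parcel B| = 72 − 24 = 48.00.

48.00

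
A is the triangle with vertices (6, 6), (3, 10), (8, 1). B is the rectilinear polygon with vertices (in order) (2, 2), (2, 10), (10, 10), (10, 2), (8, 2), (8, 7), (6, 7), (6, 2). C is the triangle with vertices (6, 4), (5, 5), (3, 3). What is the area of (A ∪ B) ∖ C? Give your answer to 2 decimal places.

|A ∪ B| = 55.4.
|(A ∪ B) ∩ C| = 2.
|(A ∪ B) ∖ C| = 55.4 − 2 = 53.40.

53.40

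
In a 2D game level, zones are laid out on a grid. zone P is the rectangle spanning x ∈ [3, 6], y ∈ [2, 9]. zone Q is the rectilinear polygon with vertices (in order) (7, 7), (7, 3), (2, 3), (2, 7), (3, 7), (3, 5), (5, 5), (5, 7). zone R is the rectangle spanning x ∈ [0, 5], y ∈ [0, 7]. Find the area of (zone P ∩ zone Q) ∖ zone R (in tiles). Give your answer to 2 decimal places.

|zone P ∩ zone Q| = 8.
|(zone P ∩ zone Q) ∩ zone R| = 4.
|(zone P ∩ zone Q) ∖ zone R| = 8 − 4 = 4.00.

4.00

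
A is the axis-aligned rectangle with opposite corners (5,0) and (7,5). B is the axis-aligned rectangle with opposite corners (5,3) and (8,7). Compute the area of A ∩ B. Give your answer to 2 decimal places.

4.00

|A∩B|: x∈[5,7], y∈[3,5] → 2·2 = 4.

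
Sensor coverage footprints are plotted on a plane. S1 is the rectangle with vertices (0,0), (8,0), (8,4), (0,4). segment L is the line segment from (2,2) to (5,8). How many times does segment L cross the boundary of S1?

The segment meets the boundary at (3,4).

1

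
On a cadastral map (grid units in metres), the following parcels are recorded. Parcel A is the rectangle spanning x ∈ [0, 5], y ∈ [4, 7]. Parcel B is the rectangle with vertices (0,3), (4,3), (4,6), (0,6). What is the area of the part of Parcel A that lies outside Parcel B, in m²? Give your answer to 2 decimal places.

7.00

|Parcel A∩Parcel B|: x∈[0,4], y∈[4,6] → 4·2 = 8.
|Parcel A| = 15.
|Parcel A ∖ Parcel B| = |Parcel A| − |Parcel A∩Parcel B| = 15 − 8 = 7.00.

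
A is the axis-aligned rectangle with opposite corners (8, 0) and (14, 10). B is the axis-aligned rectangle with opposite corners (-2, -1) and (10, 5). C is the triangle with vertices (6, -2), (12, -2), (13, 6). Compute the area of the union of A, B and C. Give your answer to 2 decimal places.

By inclusion–exclusion:
Individual areas: |A| = 60, |B| = 72, |C| = 24.
|A∩B|: x∈[8,10], y∈[0,5] → 2·5 = 10.
|A∩C| = 13.4643.
|B∩C| = 5.5804.
|A∩B∩C| = 2.8571.
|A ∪ B ∪ C| = 156 − 29.0446 + 2.8571 = 129.81.

129.81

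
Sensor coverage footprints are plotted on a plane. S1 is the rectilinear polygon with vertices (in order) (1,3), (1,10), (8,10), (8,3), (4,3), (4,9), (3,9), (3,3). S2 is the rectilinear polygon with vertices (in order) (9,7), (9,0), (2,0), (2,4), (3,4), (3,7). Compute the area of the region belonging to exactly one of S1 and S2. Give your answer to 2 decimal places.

|S1| = 43, |S2| = 46, |S1∩S2| = 17.
|S1 △ S2| = |S1| + |S2| − 2·|S1∩S2| = 43 + 46 − 34 = 55.00.

55.00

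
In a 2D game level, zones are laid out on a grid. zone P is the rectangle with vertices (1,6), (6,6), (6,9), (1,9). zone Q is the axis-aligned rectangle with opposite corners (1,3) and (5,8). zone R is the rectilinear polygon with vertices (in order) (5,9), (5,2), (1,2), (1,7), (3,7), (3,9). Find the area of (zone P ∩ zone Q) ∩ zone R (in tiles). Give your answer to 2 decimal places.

The region (zone P ∩ zone Q) ∩ zone R is the polygon with vertices (5,8), (5,6), (1,6), (1,7), (3,7), (3,8).
By the shoelace formula its area is 6.00.

6.00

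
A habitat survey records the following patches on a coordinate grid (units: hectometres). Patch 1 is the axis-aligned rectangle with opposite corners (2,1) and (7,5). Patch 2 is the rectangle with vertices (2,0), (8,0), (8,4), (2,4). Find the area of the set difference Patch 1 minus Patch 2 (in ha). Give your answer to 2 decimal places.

|Patch 1∩Patch 2|: x∈[2,7], y∈[1,4] → 5·3 = 15.
|Patch 1| = 20.
|Patch 1 ∖ Patch 2| = |Patch 1| − |Patch 1∩Patch 2| = 20 − 15 = 5.00.

5.00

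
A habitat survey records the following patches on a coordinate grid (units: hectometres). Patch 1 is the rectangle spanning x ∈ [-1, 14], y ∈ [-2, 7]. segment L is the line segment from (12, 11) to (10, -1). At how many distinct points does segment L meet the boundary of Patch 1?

1

The segment meets the boundary at (11.333,7).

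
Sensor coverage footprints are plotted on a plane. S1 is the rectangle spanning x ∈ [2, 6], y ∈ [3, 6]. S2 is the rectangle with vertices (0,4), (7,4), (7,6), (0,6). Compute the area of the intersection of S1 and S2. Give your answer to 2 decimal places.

8.00

|S1∩S2|: x∈[2,6], y∈[4,6] → 4·2 = 8.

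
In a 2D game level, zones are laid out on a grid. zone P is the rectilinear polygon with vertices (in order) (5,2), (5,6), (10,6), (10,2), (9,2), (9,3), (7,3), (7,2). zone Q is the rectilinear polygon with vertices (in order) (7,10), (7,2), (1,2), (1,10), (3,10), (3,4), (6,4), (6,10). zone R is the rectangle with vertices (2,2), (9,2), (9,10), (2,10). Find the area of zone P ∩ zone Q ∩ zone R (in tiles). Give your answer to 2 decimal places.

6.00

The intersection is the polygon with vertices (6,4), (6,6), (7,6), (7,3), (7,2), (5,2), (5,4).
By the shoelace formula its area is 6.00.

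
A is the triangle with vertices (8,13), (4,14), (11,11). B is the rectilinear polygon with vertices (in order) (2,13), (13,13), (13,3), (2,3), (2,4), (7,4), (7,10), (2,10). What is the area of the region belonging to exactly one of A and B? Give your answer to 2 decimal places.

|A| = 2.5, |B| = 80, |A∩B| = 1.6667.
|A △ B| = |A| + |B| − 2·|A∩B| = 2.5 + 80 − 3.3333 = 79.17.

79.17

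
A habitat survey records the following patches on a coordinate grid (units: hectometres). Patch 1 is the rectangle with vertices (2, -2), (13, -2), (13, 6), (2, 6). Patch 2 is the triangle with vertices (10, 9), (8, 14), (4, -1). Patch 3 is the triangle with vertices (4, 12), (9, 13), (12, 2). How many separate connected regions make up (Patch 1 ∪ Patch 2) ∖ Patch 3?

2

(Patch 1 ∪ Patch 2) ∖ Patch 3 splits into 2 disjoint pieces (area 87.6866, area 0.4695).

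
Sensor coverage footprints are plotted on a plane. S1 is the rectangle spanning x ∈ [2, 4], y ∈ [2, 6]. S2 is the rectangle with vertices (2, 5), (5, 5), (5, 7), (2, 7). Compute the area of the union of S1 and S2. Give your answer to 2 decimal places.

By inclusion–exclusion:
Individual areas: |S1| = 8, |S2| = 6.
|S1∩S2|: x∈[2,4], y∈[5,6] → 2·1 = 2.
|S1 ∪ S2| = 14 − 2 = 12.00.

12.00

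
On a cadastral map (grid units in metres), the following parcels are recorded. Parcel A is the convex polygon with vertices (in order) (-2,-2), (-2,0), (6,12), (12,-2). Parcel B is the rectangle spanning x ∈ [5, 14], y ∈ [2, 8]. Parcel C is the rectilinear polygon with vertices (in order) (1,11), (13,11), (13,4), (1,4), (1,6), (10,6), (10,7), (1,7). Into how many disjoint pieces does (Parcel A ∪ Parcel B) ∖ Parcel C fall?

3

(Parcel A ∪ Parcel B) ∖ Parcel C splits into 3 disjoint pieces (area 83.3214, area 7.6667, area 0.5476).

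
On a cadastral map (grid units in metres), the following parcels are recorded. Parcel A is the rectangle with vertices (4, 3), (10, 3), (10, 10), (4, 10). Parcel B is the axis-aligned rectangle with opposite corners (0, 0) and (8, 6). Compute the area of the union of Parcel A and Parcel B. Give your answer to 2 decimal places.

By inclusion–exclusion:
Individual areas: |Parcel A| = 42, |Parcel B| = 48.
|Parcel A∩Parcel B|: x∈[4,8], y∈[3,6] → 4·3 = 12.
|Parcel A ∪ Parcel B| = 90 − 12 = 78.00.

78.00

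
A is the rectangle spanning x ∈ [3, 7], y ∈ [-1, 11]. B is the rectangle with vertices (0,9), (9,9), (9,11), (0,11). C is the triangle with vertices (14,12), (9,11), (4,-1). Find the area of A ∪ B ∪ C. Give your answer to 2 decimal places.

By inclusion–exclusion:
Individual areas: |A| = 48, |B| = 18, |C| = 27.5.
|A∩B|: x∈[3,7], y∈[9,11] → 4·2 = 8.
|A∩C| = 4.95.
|B∩C| = 0.8333.
|A∩B∩C| = 0.
|A ∪ B ∪ C| = 93.5 − 13.7833 + 0 = 79.72.

79.72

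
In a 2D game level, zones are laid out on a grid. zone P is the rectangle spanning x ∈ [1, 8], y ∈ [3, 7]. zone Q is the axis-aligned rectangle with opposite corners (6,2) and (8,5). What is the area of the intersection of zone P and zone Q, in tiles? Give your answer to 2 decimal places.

4.00

|zone P∩zone Q|: x∈[6,8], y∈[3,5] → 2·2 = 4.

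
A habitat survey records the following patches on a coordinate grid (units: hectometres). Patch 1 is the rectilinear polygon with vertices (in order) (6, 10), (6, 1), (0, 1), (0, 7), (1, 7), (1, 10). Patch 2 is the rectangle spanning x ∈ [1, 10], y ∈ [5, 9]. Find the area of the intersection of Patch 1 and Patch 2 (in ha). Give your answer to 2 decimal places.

20.00

The intersection is the polygon with vertices (6,5), (1,5), (1,7), (1,9), (6,9).
By the shoelace formula its area is 20.00.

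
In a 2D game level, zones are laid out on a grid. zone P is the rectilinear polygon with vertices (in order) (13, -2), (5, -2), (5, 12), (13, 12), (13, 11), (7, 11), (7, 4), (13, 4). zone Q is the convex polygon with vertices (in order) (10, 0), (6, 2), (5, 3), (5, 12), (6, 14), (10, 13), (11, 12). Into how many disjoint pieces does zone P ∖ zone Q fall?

2

zone P ∖ zone Q splits into 2 disjoint pieces (area 33.8333, area 2.0417).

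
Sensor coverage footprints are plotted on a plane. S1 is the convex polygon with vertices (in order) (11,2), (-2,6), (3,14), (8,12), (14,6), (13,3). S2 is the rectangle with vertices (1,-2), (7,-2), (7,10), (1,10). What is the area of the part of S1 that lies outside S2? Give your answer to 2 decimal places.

72.42

|S1| = 107.5, |S1∩S2| = 35.0769.
|S1 ∖ S2| = |S1| − |S1∩S2| = 107.5 − 35.0769 = 72.42.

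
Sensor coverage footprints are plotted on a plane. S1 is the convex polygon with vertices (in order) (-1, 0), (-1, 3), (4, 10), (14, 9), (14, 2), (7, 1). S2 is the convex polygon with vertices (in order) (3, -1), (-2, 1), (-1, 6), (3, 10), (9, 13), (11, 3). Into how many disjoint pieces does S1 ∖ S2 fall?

S1 ∖ S2 splits into 2 disjoint pieces (area 0.3429, area 29).

2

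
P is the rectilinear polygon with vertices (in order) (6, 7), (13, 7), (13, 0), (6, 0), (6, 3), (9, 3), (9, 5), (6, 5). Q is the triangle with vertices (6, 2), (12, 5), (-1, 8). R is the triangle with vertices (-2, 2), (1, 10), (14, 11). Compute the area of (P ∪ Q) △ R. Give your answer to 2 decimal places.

|P ∪ Q| = 64.0962.
|(P ∪ Q) ∩ R| = 8.1039.
|(P ∪ Q) △ R| = 64.0962 + 50.5 − 16.2077 = 98.39.

98.39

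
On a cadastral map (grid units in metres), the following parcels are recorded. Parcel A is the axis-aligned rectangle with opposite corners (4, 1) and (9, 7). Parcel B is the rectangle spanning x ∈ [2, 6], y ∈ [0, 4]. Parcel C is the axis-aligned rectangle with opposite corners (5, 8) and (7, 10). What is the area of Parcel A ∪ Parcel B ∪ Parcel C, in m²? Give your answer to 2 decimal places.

44.00

By inclusion–exclusion:
Individual areas: |Parcel A| = 30, |Parcel B| = 16, |Parcel C| = 4.
|Parcel A∩Parcel B|: x∈[4,6], y∈[1,4] → 2·3 = 6.
|Parcel A∩Parcel C| = 0 (no overlap).
|Parcel B∩Parcel C| = 0 (no overlap).
|Parcel A∩Parcel B∩Parcel C| = 0.
|Parcel A ∪ Parcel B ∪ Parcel C| = 50 − 6 + 0 = 44.00.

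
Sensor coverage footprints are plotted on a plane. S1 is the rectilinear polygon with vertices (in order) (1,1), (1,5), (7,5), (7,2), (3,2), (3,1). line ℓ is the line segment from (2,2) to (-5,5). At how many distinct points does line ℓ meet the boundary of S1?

1

The segment meets the boundary at (1,2.429).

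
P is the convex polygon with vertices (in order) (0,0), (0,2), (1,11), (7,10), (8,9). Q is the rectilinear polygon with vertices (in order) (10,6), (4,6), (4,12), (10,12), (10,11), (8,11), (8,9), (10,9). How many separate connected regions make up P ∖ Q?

1

P ∖ Q is a single connected region.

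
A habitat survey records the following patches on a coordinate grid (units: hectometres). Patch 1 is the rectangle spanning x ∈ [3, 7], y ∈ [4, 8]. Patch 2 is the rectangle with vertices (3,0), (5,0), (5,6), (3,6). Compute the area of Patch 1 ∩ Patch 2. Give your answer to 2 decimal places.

4.00

|Patch 1∩Patch 2|: x∈[3,5], y∈[4,6] → 2·2 = 4.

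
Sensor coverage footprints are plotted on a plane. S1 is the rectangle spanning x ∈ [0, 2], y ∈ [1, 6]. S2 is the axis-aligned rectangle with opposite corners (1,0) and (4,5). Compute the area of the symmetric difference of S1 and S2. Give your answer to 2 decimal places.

|S1∩S2|: x∈[1,2], y∈[1,5] → 1·4 = 4.
|S1 △ S2| = |S1| + |S2| − 2·|S1∩S2| = 10 + 15 − 8 = 17.00.

17.00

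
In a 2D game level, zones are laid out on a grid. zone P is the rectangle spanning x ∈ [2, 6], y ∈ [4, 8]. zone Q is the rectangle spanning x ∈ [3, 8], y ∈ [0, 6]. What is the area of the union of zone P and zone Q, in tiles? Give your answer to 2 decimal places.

40.00

By inclusion–exclusion:
Individual areas: |zone P| = 16, |zone Q| = 30.
|zone P∩zone Q|: x∈[3,6], y∈[4,6] → 3·2 = 6.
|zone P ∪ zone Q| = 46 − 6 = 40.00.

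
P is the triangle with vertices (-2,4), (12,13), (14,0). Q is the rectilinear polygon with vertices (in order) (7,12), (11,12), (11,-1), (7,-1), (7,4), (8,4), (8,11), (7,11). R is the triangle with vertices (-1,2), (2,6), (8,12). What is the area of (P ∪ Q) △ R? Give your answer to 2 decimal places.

|P ∪ Q| = 111.9206.
|(P ∪ Q) ∩ R| = 2.0718.
|(P ∪ Q) △ R| = 111.9206 + 3 − 4.1435 = 110.78.

110.78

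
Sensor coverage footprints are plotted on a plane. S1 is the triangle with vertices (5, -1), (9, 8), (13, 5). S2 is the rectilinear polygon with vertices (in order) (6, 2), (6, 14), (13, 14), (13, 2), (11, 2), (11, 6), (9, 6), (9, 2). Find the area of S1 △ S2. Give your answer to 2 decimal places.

73.00

|S1| = 24, |S2| = 76, |S1∩S2| = 13.5.
|S1 △ S2| = |S1| + |S2| − 2·|S1∩S2| = 24 + 76 − 27 = 73.00.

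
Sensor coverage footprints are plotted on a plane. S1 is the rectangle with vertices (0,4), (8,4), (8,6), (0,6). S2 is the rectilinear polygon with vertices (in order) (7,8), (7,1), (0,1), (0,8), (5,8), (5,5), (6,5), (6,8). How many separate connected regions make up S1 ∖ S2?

S1 ∖ S2 splits into 2 disjoint pieces (area 2, area 1).

2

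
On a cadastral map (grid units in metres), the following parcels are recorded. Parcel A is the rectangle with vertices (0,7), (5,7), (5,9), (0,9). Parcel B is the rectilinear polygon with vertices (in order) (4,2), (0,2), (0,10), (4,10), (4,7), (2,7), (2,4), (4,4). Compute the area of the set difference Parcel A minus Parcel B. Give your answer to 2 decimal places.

|Parcel A| = 10, |Parcel A∩Parcel B| = 8.
|Parcel A ∖ Parcel B| = |Parcel A| − |Parcel A∩Parcel B| = 10 − 8 = 2.00.

2.00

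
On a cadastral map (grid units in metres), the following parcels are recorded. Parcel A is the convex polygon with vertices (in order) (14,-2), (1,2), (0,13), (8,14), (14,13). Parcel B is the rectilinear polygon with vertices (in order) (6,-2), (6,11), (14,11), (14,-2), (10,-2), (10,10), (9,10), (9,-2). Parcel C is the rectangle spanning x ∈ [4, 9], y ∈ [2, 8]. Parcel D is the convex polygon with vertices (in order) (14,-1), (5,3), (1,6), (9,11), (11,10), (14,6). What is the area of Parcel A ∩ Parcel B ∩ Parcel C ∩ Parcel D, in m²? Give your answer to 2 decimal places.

The intersection is the polygon with vertices (7.25,2), (6,2.556), (6,8), (9,8), (9,2).
By the shoelace formula its area is 17.65.

17.65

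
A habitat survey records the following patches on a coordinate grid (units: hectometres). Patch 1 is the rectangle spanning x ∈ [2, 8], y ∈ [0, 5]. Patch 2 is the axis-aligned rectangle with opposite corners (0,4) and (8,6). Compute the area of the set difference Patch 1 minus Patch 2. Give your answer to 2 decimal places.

|Patch 1∩Patch 2|: x∈[2,8], y∈[4,5] → 6·1 = 6.
|Patch 1| = 30.
|Patch 1 ∖ Patch 2| = |Patch 1| − |Patch 1∩Patch 2| = 30 − 6 = 24.00.

24.00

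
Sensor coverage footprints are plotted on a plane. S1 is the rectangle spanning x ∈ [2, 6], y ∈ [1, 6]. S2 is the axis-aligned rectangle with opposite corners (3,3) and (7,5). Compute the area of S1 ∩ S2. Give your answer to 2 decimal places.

6.00

|S1∩S2|: x∈[3,6], y∈[3,5] → 3·2 = 6.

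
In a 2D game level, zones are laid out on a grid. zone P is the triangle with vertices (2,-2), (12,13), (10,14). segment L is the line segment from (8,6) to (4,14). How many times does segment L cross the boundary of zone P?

The segment meets the boundary at (7,8), (7.714,6.571).

2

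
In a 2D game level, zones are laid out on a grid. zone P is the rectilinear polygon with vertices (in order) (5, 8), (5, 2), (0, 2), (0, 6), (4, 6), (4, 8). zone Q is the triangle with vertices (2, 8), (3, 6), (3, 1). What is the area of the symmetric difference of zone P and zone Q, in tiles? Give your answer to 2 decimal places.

21.07

|zone P| = 22, |zone Q| = 2.5, |zone P∩zone Q| = 1.7143.
|zone P △ zone Q| = |zone P| + |zone Q| − 2·|zone P∩zone Q| = 22 + 2.5 − 3.4286 = 21.07.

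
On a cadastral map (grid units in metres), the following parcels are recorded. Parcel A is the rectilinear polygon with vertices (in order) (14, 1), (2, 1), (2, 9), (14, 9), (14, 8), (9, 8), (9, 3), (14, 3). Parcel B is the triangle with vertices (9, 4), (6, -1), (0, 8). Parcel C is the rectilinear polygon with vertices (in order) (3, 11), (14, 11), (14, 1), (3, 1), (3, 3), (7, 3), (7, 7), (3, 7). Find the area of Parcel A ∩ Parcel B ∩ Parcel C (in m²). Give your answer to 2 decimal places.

10.19

The intersection is the polygon with vertices (3.333,3), (7,3), (7,4.889), (9,4), (7.2,1), (4.667,1).
By the shoelace formula its area is 10.19.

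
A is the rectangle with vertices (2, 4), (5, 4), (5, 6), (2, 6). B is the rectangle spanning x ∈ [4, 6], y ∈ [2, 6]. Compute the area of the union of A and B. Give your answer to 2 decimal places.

By inclusion–exclusion:
Individual areas: |A| = 6, |B| = 8.
|A∩B|: x∈[4,5], y∈[4,6] → 1·2 = 2.
|A ∪ B| = 14 − 2 = 12.00.

12.00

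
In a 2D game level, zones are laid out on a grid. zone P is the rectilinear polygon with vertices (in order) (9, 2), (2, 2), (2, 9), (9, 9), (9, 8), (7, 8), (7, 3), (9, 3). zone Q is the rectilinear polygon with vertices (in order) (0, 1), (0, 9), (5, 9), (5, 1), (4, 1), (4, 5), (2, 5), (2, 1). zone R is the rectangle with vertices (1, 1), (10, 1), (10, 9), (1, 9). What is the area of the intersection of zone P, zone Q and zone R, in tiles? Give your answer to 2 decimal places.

15.00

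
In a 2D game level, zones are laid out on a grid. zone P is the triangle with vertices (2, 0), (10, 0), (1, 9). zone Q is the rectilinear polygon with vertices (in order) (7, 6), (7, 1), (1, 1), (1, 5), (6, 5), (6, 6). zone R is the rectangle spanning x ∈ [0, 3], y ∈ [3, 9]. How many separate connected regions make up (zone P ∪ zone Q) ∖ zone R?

(zone P ∪ zone Q) ∖ zone R is a single connected region.

1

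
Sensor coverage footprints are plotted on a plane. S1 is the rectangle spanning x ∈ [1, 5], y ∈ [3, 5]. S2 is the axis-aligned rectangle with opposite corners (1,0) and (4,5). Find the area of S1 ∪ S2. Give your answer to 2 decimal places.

17.00

By inclusion–exclusion:
Individual areas: |S1| = 8, |S2| = 15.
|S1∩S2|: x∈[1,4], y∈[3,5] → 3·2 = 6.
|S1 ∪ S2| = 23 − 6 = 17.00.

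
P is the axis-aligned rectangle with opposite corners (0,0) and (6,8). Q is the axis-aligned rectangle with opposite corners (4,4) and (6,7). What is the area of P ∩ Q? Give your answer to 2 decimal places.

6.00

|P∩Q|: x∈[4,6], y∈[4,7] → 2·3 = 6.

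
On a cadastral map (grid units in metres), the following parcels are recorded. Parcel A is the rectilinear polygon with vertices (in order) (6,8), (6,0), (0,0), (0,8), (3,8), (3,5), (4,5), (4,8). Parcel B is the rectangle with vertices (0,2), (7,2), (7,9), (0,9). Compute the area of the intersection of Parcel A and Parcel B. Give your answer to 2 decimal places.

The intersection is the polygon with vertices (6,2), (0,2), (0,8), (3,8), (3,5), (4,5), (4,8), (6,8).
By the shoelace formula its area is 33.00.

33.00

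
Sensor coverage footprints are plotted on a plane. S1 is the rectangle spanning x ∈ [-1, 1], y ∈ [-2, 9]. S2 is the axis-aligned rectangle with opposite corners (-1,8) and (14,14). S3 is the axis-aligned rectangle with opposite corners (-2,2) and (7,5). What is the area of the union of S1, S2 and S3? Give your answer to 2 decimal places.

131.00

By inclusion–exclusion:
Individual areas: |S1| = 22, |S2| = 90, |S3| = 27.
|S1∩S2|: x∈[-1,1], y∈[8,9] → 2·1 = 2.
|S1∩S3|: x∈[-1,1], y∈[2,5] → 2·3 = 6.
|S2∩S3| = 0 (no overlap).
|S1∩S2∩S3| = 0.
|S1 ∪ S2 ∪ S3| = 139 − 8 + 0 = 131.00.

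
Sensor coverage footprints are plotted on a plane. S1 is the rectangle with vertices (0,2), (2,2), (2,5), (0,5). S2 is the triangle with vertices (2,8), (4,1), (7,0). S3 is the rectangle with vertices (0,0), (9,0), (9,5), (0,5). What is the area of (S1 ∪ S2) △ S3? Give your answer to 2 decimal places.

32.55

|S1 ∪ S2| = 15.5.
|(S1 ∪ S2) ∩ S3| = 13.9732.
|(S1 ∪ S2) △ S3| = 15.5 + 45 − 27.9464 = 32.55.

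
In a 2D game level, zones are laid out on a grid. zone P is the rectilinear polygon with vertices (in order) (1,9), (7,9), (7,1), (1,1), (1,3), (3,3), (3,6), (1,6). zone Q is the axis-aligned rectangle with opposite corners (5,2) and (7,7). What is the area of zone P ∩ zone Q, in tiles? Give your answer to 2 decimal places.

The intersection is the polygon with vertices (7,2), (5,2), (5,7), (7,7).
By the shoelace formula its area is 10.00.

10.00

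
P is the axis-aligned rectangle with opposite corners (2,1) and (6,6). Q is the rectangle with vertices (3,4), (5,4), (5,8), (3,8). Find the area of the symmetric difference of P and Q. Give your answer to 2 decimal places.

20.00

|P∩Q|: x∈[3,5], y∈[4,6] → 2·2 = 4.
|P △ Q| = |P| + |Q| − 2·|P∩Q| = 20 + 8 − 8 = 20.00.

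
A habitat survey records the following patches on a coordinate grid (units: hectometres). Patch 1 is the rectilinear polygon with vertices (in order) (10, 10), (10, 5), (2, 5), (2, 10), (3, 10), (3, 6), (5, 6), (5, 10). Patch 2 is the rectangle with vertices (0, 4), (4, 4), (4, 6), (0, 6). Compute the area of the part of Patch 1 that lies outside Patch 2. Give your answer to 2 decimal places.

|Patch 1| = 32, |Patch 1∩Patch 2| = 2.
|Patch 1 ∖ Patch 2| = |Patch 1| − |Patch 1∩Patch 2| = 32 − 2 = 30.00.

30.00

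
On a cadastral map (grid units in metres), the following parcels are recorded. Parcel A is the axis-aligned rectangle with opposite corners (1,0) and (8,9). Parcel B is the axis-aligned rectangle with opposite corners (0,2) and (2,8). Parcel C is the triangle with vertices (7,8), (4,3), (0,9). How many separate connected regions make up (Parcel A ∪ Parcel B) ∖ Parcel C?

(Parcel A ∪ Parcel B) ∖ Parcel C is a single connected region.

1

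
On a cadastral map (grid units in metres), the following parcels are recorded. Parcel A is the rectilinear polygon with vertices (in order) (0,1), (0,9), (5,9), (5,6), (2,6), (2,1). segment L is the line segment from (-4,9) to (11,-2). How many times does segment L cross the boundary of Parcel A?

2

The segment meets the boundary at (2,4.6), (0,6.067).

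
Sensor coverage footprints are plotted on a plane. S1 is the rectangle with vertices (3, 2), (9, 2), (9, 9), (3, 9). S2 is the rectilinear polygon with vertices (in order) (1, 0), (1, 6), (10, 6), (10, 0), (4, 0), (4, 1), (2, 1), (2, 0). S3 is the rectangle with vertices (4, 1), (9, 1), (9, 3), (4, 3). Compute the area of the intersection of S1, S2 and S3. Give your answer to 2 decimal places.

The intersection is the polygon with vertices (4,2), (4,3), (9,3), (9,2).
By the shoelace formula its area is 5.00.

5.00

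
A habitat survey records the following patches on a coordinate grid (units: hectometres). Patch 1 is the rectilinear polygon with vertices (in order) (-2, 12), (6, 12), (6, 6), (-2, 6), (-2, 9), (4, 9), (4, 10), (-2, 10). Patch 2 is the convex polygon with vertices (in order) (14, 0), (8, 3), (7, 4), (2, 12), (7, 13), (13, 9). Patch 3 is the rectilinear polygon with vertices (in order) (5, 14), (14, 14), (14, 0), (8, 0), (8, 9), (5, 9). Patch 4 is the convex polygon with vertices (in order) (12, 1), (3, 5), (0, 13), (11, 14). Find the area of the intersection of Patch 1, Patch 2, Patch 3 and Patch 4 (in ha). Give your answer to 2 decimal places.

3.00

The intersection is the polygon with vertices (5,9), (5,12), (6,12), (6,9).
By the shoelace formula its area is 3.00.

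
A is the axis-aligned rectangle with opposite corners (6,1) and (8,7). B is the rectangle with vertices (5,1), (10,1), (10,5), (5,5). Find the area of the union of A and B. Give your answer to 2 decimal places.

By inclusion–exclusion:
Individual areas: |A| = 12, |B| = 20.
|A∩B|: x∈[6,8], y∈[1,5] → 2·4 = 8.
|A ∪ B| = 32 − 8 = 24.00.

24.00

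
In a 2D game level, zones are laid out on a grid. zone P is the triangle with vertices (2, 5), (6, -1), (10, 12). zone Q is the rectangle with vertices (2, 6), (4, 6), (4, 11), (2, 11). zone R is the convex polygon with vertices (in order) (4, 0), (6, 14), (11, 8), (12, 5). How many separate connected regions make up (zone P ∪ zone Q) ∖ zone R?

(zone P ∪ zone Q) ∖ zone R splits into 3 disjoint pieces (area 1.0083, area 2.1555, area 17.9127).

3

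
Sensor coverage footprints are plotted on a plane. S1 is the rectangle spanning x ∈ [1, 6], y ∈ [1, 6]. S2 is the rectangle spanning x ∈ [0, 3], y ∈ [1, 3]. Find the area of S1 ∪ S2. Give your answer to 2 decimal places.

27.00

By inclusion–exclusion:
Individual areas: |S1| = 25, |S2| = 6.
|S1∩S2|: x∈[1,3], y∈[1,3] → 2·2 = 4.
|S1 ∪ S2| = 31 − 4 = 27.00.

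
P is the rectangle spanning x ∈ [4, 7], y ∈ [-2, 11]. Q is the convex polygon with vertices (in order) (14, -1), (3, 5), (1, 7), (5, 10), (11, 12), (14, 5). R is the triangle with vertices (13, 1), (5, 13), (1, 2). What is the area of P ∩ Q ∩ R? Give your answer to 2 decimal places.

19.26

The intersection is the polygon with vertices (4,4.455), (4,9.25), (5,10), (6.636,10.546), (7,10), (7,2.818).
By the shoelace formula its area is 19.26.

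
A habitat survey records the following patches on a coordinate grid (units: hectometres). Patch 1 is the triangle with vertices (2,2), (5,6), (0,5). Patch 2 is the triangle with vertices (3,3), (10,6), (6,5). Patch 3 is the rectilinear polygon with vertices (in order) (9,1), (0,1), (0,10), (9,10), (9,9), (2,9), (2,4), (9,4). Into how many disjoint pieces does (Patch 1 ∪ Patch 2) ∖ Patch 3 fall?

2

(Patch 1 ∪ Patch 2) ∖ Patch 3 splits into 2 disjoint pieces (area 3.6, area 2.0833).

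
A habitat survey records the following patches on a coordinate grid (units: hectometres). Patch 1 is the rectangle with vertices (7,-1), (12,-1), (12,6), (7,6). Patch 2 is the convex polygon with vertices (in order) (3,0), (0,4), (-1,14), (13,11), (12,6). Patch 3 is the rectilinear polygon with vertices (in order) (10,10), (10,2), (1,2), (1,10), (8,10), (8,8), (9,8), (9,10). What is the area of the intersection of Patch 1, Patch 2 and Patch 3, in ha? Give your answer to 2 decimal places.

The intersection is the polygon with vertices (10,6), (10,4.667), (7,2.667), (7,6).
By the shoelace formula its area is 7.00.

7.00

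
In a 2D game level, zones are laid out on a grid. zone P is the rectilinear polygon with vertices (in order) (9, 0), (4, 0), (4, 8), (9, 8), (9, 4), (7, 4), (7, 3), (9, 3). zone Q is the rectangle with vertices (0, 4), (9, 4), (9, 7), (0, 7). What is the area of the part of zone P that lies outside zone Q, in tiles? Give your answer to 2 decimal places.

23.00

|zone P| = 38, |zone P∩zone Q| = 15.
|zone P ∖ zone Q| = |zone P| − |zone P∩zone Q| = 38 − 15 = 23.00.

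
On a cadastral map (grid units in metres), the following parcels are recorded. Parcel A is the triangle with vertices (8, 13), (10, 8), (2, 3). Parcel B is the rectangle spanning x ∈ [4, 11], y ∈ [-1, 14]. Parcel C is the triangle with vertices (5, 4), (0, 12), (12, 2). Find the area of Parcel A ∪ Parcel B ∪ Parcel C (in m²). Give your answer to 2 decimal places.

113.41

By inclusion–exclusion:
Individual areas: |Parcel A| = 25, |Parcel B| = 105, |Parcel C| = 23.
|Parcel A∩Parcel B| = 22.9167.
|Parcel A∩Parcel C| = 5.272.
|Parcel B∩Parcel C| = 16.5929.
|Parcel A∩Parcel B∩Parcel C| = 5.1897.
|Parcel A ∪ Parcel B ∪ Parcel C| = 153 − 44.7815 + 5.1897 = 113.41.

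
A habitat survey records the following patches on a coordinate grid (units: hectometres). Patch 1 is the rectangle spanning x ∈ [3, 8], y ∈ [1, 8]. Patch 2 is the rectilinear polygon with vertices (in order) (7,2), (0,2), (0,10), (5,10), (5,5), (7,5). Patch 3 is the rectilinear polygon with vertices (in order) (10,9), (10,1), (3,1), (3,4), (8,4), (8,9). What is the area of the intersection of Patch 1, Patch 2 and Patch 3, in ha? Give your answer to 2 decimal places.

The intersection is the polygon with vertices (7,2), (3,2), (3,4), (7,4).
By the shoelace formula its area is 8.00.

8.00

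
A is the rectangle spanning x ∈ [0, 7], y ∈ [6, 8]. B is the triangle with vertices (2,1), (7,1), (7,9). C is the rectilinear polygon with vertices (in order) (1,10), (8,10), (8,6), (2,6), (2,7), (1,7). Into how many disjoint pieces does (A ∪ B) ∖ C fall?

2

(A ∪ B) ∖ C splits into 2 disjoint pieces (area 17.1875, area 3).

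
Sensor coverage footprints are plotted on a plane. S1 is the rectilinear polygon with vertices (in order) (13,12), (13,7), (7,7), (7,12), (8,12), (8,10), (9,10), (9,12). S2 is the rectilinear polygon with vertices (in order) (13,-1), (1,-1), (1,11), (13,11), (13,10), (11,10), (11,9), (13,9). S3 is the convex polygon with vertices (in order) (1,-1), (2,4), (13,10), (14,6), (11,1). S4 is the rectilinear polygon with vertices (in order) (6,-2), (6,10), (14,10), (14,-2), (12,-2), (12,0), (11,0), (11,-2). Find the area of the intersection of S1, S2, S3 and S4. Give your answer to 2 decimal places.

7.33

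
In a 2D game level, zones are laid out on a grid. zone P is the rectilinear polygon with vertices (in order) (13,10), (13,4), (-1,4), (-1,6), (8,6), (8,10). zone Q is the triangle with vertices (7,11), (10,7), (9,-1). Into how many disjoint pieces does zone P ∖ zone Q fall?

zone P ∖ zone Q splits into 2 disjoint pieces (area 21.8958, area 18).

2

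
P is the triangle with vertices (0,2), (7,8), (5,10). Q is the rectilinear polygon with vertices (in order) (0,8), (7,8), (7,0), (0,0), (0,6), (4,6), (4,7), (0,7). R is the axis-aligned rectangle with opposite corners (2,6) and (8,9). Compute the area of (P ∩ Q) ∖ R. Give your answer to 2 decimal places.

4.33

|P ∩ Q| = 8.5625.
|(P ∩ Q) ∩ R| = 4.2292.
|(P ∩ Q) ∖ R| = 8.5625 − 4.2292 = 4.33.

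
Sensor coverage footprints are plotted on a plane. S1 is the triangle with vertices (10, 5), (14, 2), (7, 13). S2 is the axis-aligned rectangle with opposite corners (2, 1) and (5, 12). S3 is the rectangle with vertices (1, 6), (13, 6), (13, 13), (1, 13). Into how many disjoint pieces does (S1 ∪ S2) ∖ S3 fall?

2

(S1 ∪ S2) ∖ S3 splits into 2 disjoint pieces (area 5.0966, area 15).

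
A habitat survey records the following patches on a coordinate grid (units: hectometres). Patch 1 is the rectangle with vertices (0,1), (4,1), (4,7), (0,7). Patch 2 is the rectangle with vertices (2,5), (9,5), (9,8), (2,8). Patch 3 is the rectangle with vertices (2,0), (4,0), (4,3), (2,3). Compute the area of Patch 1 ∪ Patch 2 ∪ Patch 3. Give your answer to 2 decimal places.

By inclusion–exclusion:
Individual areas: |Patch 1| = 24, |Patch 2| = 21, |Patch 3| = 6.
|Patch 1∩Patch 2|: x∈[2,4], y∈[5,7] → 2·2 = 4.
|Patch 1∩Patch 3|: x∈[2,4], y∈[1,3] → 2·2 = 4.
|Patch 2∩Patch 3| = 0 (no overlap).
|Patch 1∩Patch 2∩Patch 3| = 0.
|Patch 1 ∪ Patch 2 ∪ Patch 3| = 51 − 8 + 0 = 43.00.

43.00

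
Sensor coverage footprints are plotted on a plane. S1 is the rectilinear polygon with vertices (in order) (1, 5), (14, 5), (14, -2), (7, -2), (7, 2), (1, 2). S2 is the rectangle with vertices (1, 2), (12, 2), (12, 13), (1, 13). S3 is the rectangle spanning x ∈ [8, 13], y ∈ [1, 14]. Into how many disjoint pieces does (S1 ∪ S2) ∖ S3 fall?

1

(S1 ∪ S2) ∖ S3 is a single connected region.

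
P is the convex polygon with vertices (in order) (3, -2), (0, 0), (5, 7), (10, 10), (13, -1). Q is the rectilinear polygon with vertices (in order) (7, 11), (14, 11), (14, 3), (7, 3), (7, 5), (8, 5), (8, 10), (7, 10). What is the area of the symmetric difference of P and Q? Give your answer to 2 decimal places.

|P| = 91.5, |Q| = 51, |P∩Q| = 21.4818.
|P △ Q| = |P| + |Q| − 2·|P∩Q| = 91.5 + 51 − 42.9636 = 99.54.

99.54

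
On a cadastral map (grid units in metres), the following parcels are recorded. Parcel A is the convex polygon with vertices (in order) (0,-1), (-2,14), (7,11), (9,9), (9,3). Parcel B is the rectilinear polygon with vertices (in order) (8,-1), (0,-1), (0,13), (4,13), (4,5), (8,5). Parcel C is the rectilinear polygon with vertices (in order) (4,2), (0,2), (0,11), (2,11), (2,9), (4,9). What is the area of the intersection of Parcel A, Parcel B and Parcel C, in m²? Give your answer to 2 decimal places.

32.00

The intersection is the polygon with vertices (4,5), (4,2), (0,2), (0,11), (2,11), (2,9), (4,9).
By the shoelace formula its area is 32.00.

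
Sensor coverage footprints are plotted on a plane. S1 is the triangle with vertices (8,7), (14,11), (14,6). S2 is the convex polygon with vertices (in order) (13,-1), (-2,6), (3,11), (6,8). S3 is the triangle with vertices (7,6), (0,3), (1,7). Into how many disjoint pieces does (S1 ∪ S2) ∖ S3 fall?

(S1 ∪ S2) ∖ S3 splits into 2 disjoint pieces (area 15, area 47.4074).

2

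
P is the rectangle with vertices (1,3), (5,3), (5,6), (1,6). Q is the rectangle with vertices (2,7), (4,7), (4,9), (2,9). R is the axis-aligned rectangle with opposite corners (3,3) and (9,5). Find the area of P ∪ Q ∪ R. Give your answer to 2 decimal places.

By inclusion–exclusion:
Individual areas: |P| = 12, |Q| = 4, |R| = 12.
|P∩Q| = 0 (no overlap).
|P∩R|: x∈[3,5], y∈[3,5] → 2·2 = 4.
|Q∩R| = 0 (no overlap).
|P∩Q∩R| = 0.
|P ∪ Q ∪ R| = 28 − 4 + 0 = 24.00.

24.00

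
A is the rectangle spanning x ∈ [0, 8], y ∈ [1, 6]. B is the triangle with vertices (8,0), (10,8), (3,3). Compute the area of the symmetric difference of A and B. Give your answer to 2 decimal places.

|A| = 40, |B| = 23, |A∩B| = 15.3667.
|A △ B| = |A| + |B| − 2·|A∩B| = 40 + 23 − 30.7333 = 32.27.

32.27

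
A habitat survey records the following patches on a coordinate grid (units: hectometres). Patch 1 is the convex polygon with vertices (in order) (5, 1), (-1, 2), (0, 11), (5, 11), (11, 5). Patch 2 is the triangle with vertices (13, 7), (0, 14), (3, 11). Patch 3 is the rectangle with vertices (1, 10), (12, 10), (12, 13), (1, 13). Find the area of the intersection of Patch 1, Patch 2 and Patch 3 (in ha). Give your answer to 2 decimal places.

The intersection is the polygon with vertices (6,10), (5.5,10), (3,11), (5,11).
By the shoelace formula its area is 1.25.

1.25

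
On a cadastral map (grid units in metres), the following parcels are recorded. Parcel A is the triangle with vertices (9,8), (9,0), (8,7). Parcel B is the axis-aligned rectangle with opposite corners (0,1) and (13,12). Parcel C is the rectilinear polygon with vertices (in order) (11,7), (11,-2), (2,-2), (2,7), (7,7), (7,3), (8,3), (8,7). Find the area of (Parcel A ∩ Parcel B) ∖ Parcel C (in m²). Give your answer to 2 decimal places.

|Parcel A ∩ Parcel B| = 3.9286.
|(Parcel A ∩ Parcel B) ∩ Parcel C| = 3.4286.
|(Parcel A ∩ Parcel B) ∖ Parcel C| = 3.9286 − 3.4286 = 0.50.

0.50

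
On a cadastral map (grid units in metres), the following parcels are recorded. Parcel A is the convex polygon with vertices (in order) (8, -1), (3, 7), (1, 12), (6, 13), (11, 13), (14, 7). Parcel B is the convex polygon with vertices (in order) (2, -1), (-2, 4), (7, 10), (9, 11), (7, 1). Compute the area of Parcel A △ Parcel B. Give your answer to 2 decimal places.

|Parcel A| = 105.5, |Parcel B| = 66, |Parcel A∩Parcel B| = 28.4442.
|Parcel A △ Parcel B| = |Parcel A| + |Parcel B| − 2·|Parcel A∩Parcel B| = 105.5 + 66 − 56.8884 = 114.61.

114.61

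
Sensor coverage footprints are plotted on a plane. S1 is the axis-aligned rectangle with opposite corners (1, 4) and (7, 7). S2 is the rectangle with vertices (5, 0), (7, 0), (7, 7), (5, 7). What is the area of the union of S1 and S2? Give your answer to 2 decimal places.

By inclusion–exclusion:
Individual areas: |S1| = 18, |S2| = 14.
|S1∩S2|: x∈[5,7], y∈[4,7] → 2·3 = 6.
|S1 ∪ S2| = 32 − 6 = 26.00.

26.00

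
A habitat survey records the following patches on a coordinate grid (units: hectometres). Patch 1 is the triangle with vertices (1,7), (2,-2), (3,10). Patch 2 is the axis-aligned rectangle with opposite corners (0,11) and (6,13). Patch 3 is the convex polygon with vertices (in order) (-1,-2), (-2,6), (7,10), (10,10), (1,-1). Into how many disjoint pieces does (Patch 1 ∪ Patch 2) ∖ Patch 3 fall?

3

(Patch 1 ∪ Patch 2) ∖ Patch 3 splits into 3 disjoint pieces (area 0.4706, area 1.3603, area 12).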